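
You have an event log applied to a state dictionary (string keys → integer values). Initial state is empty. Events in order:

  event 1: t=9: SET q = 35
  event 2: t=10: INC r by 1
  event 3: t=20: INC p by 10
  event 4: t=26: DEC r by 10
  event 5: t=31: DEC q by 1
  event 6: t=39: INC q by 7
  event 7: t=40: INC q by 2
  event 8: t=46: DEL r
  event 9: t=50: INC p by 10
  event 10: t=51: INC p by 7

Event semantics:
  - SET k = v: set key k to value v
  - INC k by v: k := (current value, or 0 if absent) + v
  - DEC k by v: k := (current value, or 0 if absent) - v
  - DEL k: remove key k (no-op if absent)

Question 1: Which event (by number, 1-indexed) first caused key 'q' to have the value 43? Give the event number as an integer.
Looking for first event where q becomes 43:
  event 1: q = 35
  event 2: q = 35
  event 3: q = 35
  event 4: q = 35
  event 5: q = 34
  event 6: q = 41
  event 7: q 41 -> 43  <-- first match

Answer: 7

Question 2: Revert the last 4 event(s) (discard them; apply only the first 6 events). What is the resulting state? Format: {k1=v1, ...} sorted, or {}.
Answer: {p=10, q=41, r=-9}

Derivation:
Keep first 6 events (discard last 4):
  after event 1 (t=9: SET q = 35): {q=35}
  after event 2 (t=10: INC r by 1): {q=35, r=1}
  after event 3 (t=20: INC p by 10): {p=10, q=35, r=1}
  after event 4 (t=26: DEC r by 10): {p=10, q=35, r=-9}
  after event 5 (t=31: DEC q by 1): {p=10, q=34, r=-9}
  after event 6 (t=39: INC q by 7): {p=10, q=41, r=-9}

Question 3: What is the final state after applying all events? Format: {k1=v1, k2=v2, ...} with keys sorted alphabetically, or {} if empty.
Answer: {p=27, q=43}

Derivation:
  after event 1 (t=9: SET q = 35): {q=35}
  after event 2 (t=10: INC r by 1): {q=35, r=1}
  after event 3 (t=20: INC p by 10): {p=10, q=35, r=1}
  after event 4 (t=26: DEC r by 10): {p=10, q=35, r=-9}
  after event 5 (t=31: DEC q by 1): {p=10, q=34, r=-9}
  after event 6 (t=39: INC q by 7): {p=10, q=41, r=-9}
  after event 7 (t=40: INC q by 2): {p=10, q=43, r=-9}
  after event 8 (t=46: DEL r): {p=10, q=43}
  after event 9 (t=50: INC p by 10): {p=20, q=43}
  after event 10 (t=51: INC p by 7): {p=27, q=43}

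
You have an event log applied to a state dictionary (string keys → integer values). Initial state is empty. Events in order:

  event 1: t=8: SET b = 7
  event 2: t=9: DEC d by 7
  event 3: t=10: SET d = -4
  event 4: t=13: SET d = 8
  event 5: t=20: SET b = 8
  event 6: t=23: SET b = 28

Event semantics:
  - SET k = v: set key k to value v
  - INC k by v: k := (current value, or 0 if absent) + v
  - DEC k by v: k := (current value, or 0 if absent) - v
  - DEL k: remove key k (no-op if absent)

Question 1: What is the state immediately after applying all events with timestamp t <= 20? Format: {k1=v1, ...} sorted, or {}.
Apply events with t <= 20 (5 events):
  after event 1 (t=8: SET b = 7): {b=7}
  after event 2 (t=9: DEC d by 7): {b=7, d=-7}
  after event 3 (t=10: SET d = -4): {b=7, d=-4}
  after event 4 (t=13: SET d = 8): {b=7, d=8}
  after event 5 (t=20: SET b = 8): {b=8, d=8}

Answer: {b=8, d=8}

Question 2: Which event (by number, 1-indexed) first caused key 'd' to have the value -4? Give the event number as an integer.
Answer: 3

Derivation:
Looking for first event where d becomes -4:
  event 2: d = -7
  event 3: d -7 -> -4  <-- first match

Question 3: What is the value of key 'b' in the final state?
Answer: 28

Derivation:
Track key 'b' through all 6 events:
  event 1 (t=8: SET b = 7): b (absent) -> 7
  event 2 (t=9: DEC d by 7): b unchanged
  event 3 (t=10: SET d = -4): b unchanged
  event 4 (t=13: SET d = 8): b unchanged
  event 5 (t=20: SET b = 8): b 7 -> 8
  event 6 (t=23: SET b = 28): b 8 -> 28
Final: b = 28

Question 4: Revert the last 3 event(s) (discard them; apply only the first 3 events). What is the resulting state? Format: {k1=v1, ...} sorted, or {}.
Keep first 3 events (discard last 3):
  after event 1 (t=8: SET b = 7): {b=7}
  after event 2 (t=9: DEC d by 7): {b=7, d=-7}
  after event 3 (t=10: SET d = -4): {b=7, d=-4}

Answer: {b=7, d=-4}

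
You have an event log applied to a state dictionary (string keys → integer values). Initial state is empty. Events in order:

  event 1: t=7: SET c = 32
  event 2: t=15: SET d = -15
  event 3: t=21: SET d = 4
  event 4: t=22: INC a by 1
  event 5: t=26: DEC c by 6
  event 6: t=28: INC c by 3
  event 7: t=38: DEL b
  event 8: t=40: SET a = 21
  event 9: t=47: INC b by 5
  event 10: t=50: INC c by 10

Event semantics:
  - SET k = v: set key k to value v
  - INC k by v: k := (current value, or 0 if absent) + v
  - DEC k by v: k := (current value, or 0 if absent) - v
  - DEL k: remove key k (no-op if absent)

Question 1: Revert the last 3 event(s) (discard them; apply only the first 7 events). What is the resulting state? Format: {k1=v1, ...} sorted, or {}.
Keep first 7 events (discard last 3):
  after event 1 (t=7: SET c = 32): {c=32}
  after event 2 (t=15: SET d = -15): {c=32, d=-15}
  after event 3 (t=21: SET d = 4): {c=32, d=4}
  after event 4 (t=22: INC a by 1): {a=1, c=32, d=4}
  after event 5 (t=26: DEC c by 6): {a=1, c=26, d=4}
  after event 6 (t=28: INC c by 3): {a=1, c=29, d=4}
  after event 7 (t=38: DEL b): {a=1, c=29, d=4}

Answer: {a=1, c=29, d=4}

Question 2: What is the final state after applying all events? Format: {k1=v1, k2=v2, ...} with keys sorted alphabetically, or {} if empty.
Answer: {a=21, b=5, c=39, d=4}

Derivation:
  after event 1 (t=7: SET c = 32): {c=32}
  after event 2 (t=15: SET d = -15): {c=32, d=-15}
  after event 3 (t=21: SET d = 4): {c=32, d=4}
  after event 4 (t=22: INC a by 1): {a=1, c=32, d=4}
  after event 5 (t=26: DEC c by 6): {a=1, c=26, d=4}
  after event 6 (t=28: INC c by 3): {a=1, c=29, d=4}
  after event 7 (t=38: DEL b): {a=1, c=29, d=4}
  after event 8 (t=40: SET a = 21): {a=21, c=29, d=4}
  after event 9 (t=47: INC b by 5): {a=21, b=5, c=29, d=4}
  after event 10 (t=50: INC c by 10): {a=21, b=5, c=39, d=4}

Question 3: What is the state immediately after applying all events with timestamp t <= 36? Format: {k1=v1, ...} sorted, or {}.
Answer: {a=1, c=29, d=4}

Derivation:
Apply events with t <= 36 (6 events):
  after event 1 (t=7: SET c = 32): {c=32}
  after event 2 (t=15: SET d = -15): {c=32, d=-15}
  after event 3 (t=21: SET d = 4): {c=32, d=4}
  after event 4 (t=22: INC a by 1): {a=1, c=32, d=4}
  after event 5 (t=26: DEC c by 6): {a=1, c=26, d=4}
  after event 6 (t=28: INC c by 3): {a=1, c=29, d=4}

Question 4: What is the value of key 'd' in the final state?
Track key 'd' through all 10 events:
  event 1 (t=7: SET c = 32): d unchanged
  event 2 (t=15: SET d = -15): d (absent) -> -15
  event 3 (t=21: SET d = 4): d -15 -> 4
  event 4 (t=22: INC a by 1): d unchanged
  event 5 (t=26: DEC c by 6): d unchanged
  event 6 (t=28: INC c by 3): d unchanged
  event 7 (t=38: DEL b): d unchanged
  event 8 (t=40: SET a = 21): d unchanged
  event 9 (t=47: INC b by 5): d unchanged
  event 10 (t=50: INC c by 10): d unchanged
Final: d = 4

Answer: 4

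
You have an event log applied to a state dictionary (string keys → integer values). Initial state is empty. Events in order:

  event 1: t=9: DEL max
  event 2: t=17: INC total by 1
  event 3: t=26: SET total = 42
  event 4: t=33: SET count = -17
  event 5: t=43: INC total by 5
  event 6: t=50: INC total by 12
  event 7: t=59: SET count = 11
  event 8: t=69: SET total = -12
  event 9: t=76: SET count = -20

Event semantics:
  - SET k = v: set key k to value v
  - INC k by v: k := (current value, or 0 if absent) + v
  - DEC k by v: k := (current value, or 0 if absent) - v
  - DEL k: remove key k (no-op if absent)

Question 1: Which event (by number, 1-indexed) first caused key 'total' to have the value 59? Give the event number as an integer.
Answer: 6

Derivation:
Looking for first event where total becomes 59:
  event 2: total = 1
  event 3: total = 42
  event 4: total = 42
  event 5: total = 47
  event 6: total 47 -> 59  <-- first match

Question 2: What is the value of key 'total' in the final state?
Answer: -12

Derivation:
Track key 'total' through all 9 events:
  event 1 (t=9: DEL max): total unchanged
  event 2 (t=17: INC total by 1): total (absent) -> 1
  event 3 (t=26: SET total = 42): total 1 -> 42
  event 4 (t=33: SET count = -17): total unchanged
  event 5 (t=43: INC total by 5): total 42 -> 47
  event 6 (t=50: INC total by 12): total 47 -> 59
  event 7 (t=59: SET count = 11): total unchanged
  event 8 (t=69: SET total = -12): total 59 -> -12
  event 9 (t=76: SET count = -20): total unchanged
Final: total = -12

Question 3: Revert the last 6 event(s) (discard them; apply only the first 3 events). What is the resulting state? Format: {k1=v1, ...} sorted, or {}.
Answer: {total=42}

Derivation:
Keep first 3 events (discard last 6):
  after event 1 (t=9: DEL max): {}
  after event 2 (t=17: INC total by 1): {total=1}
  after event 3 (t=26: SET total = 42): {total=42}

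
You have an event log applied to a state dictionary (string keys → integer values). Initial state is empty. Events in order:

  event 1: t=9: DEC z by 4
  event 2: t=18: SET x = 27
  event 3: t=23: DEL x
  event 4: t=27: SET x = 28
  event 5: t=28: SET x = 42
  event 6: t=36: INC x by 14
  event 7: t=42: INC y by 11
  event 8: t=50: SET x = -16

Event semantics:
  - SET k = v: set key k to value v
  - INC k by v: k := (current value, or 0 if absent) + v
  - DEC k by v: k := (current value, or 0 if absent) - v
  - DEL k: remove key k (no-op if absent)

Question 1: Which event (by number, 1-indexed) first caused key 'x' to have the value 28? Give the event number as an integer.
Looking for first event where x becomes 28:
  event 2: x = 27
  event 3: x = (absent)
  event 4: x (absent) -> 28  <-- first match

Answer: 4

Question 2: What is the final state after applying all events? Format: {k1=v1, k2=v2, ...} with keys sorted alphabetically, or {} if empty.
Answer: {x=-16, y=11, z=-4}

Derivation:
  after event 1 (t=9: DEC z by 4): {z=-4}
  after event 2 (t=18: SET x = 27): {x=27, z=-4}
  after event 3 (t=23: DEL x): {z=-4}
  after event 4 (t=27: SET x = 28): {x=28, z=-4}
  after event 5 (t=28: SET x = 42): {x=42, z=-4}
  after event 6 (t=36: INC x by 14): {x=56, z=-4}
  after event 7 (t=42: INC y by 11): {x=56, y=11, z=-4}
  after event 8 (t=50: SET x = -16): {x=-16, y=11, z=-4}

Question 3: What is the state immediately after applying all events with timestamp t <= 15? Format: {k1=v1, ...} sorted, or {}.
Apply events with t <= 15 (1 events):
  after event 1 (t=9: DEC z by 4): {z=-4}

Answer: {z=-4}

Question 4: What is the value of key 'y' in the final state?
Track key 'y' through all 8 events:
  event 1 (t=9: DEC z by 4): y unchanged
  event 2 (t=18: SET x = 27): y unchanged
  event 3 (t=23: DEL x): y unchanged
  event 4 (t=27: SET x = 28): y unchanged
  event 5 (t=28: SET x = 42): y unchanged
  event 6 (t=36: INC x by 14): y unchanged
  event 7 (t=42: INC y by 11): y (absent) -> 11
  event 8 (t=50: SET x = -16): y unchanged
Final: y = 11

Answer: 11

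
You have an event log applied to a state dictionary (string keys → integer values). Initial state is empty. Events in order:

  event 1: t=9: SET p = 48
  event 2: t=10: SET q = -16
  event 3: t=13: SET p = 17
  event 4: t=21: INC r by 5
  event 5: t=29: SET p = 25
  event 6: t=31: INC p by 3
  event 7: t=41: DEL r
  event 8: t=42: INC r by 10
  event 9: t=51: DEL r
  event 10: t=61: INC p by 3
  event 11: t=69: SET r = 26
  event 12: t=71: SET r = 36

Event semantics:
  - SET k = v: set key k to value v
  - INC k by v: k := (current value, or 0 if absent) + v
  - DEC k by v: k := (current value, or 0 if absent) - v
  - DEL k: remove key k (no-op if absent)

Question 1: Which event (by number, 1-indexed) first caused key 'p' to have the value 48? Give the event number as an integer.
Looking for first event where p becomes 48:
  event 1: p (absent) -> 48  <-- first match

Answer: 1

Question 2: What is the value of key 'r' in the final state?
Track key 'r' through all 12 events:
  event 1 (t=9: SET p = 48): r unchanged
  event 2 (t=10: SET q = -16): r unchanged
  event 3 (t=13: SET p = 17): r unchanged
  event 4 (t=21: INC r by 5): r (absent) -> 5
  event 5 (t=29: SET p = 25): r unchanged
  event 6 (t=31: INC p by 3): r unchanged
  event 7 (t=41: DEL r): r 5 -> (absent)
  event 8 (t=42: INC r by 10): r (absent) -> 10
  event 9 (t=51: DEL r): r 10 -> (absent)
  event 10 (t=61: INC p by 3): r unchanged
  event 11 (t=69: SET r = 26): r (absent) -> 26
  event 12 (t=71: SET r = 36): r 26 -> 36
Final: r = 36

Answer: 36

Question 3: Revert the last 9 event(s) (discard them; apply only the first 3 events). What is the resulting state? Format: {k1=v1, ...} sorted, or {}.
Answer: {p=17, q=-16}

Derivation:
Keep first 3 events (discard last 9):
  after event 1 (t=9: SET p = 48): {p=48}
  after event 2 (t=10: SET q = -16): {p=48, q=-16}
  after event 3 (t=13: SET p = 17): {p=17, q=-16}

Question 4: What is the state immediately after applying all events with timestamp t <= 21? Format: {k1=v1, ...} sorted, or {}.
Answer: {p=17, q=-16, r=5}

Derivation:
Apply events with t <= 21 (4 events):
  after event 1 (t=9: SET p = 48): {p=48}
  after event 2 (t=10: SET q = -16): {p=48, q=-16}
  after event 3 (t=13: SET p = 17): {p=17, q=-16}
  after event 4 (t=21: INC r by 5): {p=17, q=-16, r=5}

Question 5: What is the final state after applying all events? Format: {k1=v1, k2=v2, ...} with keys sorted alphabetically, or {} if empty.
Answer: {p=31, q=-16, r=36}

Derivation:
  after event 1 (t=9: SET p = 48): {p=48}
  after event 2 (t=10: SET q = -16): {p=48, q=-16}
  after event 3 (t=13: SET p = 17): {p=17, q=-16}
  after event 4 (t=21: INC r by 5): {p=17, q=-16, r=5}
  after event 5 (t=29: SET p = 25): {p=25, q=-16, r=5}
  after event 6 (t=31: INC p by 3): {p=28, q=-16, r=5}
  after event 7 (t=41: DEL r): {p=28, q=-16}
  after event 8 (t=42: INC r by 10): {p=28, q=-16, r=10}
  after event 9 (t=51: DEL r): {p=28, q=-16}
  after event 10 (t=61: INC p by 3): {p=31, q=-16}
  after event 11 (t=69: SET r = 26): {p=31, q=-16, r=26}
  after event 12 (t=71: SET r = 36): {p=31, q=-16, r=36}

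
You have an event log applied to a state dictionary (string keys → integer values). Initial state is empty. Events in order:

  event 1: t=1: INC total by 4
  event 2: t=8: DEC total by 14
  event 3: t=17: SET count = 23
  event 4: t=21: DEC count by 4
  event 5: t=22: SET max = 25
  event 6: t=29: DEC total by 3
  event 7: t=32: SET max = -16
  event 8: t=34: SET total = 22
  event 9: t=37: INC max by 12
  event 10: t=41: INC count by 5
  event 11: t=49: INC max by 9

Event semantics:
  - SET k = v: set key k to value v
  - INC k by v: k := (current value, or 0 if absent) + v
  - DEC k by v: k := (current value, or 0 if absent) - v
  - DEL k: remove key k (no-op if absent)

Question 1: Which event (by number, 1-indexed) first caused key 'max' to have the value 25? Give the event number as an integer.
Looking for first event where max becomes 25:
  event 5: max (absent) -> 25  <-- first match

Answer: 5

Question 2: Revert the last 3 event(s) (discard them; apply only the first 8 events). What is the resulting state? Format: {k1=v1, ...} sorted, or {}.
Keep first 8 events (discard last 3):
  after event 1 (t=1: INC total by 4): {total=4}
  after event 2 (t=8: DEC total by 14): {total=-10}
  after event 3 (t=17: SET count = 23): {count=23, total=-10}
  after event 4 (t=21: DEC count by 4): {count=19, total=-10}
  after event 5 (t=22: SET max = 25): {count=19, max=25, total=-10}
  after event 6 (t=29: DEC total by 3): {count=19, max=25, total=-13}
  after event 7 (t=32: SET max = -16): {count=19, max=-16, total=-13}
  after event 8 (t=34: SET total = 22): {count=19, max=-16, total=22}

Answer: {count=19, max=-16, total=22}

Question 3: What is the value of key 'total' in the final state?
Answer: 22

Derivation:
Track key 'total' through all 11 events:
  event 1 (t=1: INC total by 4): total (absent) -> 4
  event 2 (t=8: DEC total by 14): total 4 -> -10
  event 3 (t=17: SET count = 23): total unchanged
  event 4 (t=21: DEC count by 4): total unchanged
  event 5 (t=22: SET max = 25): total unchanged
  event 6 (t=29: DEC total by 3): total -10 -> -13
  event 7 (t=32: SET max = -16): total unchanged
  event 8 (t=34: SET total = 22): total -13 -> 22
  event 9 (t=37: INC max by 12): total unchanged
  event 10 (t=41: INC count by 5): total unchanged
  event 11 (t=49: INC max by 9): total unchanged
Final: total = 22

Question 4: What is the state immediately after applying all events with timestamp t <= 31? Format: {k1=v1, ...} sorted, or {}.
Apply events with t <= 31 (6 events):
  after event 1 (t=1: INC total by 4): {total=4}
  after event 2 (t=8: DEC total by 14): {total=-10}
  after event 3 (t=17: SET count = 23): {count=23, total=-10}
  after event 4 (t=21: DEC count by 4): {count=19, total=-10}
  after event 5 (t=22: SET max = 25): {count=19, max=25, total=-10}
  after event 6 (t=29: DEC total by 3): {count=19, max=25, total=-13}

Answer: {count=19, max=25, total=-13}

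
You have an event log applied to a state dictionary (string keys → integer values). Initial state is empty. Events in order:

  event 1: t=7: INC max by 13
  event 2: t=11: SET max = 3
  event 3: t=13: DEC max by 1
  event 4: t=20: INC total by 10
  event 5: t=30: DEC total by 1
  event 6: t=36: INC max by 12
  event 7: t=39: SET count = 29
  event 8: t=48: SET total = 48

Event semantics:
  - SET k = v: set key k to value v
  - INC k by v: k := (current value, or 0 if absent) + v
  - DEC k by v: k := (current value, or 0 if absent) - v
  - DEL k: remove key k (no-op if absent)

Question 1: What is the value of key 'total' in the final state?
Answer: 48

Derivation:
Track key 'total' through all 8 events:
  event 1 (t=7: INC max by 13): total unchanged
  event 2 (t=11: SET max = 3): total unchanged
  event 3 (t=13: DEC max by 1): total unchanged
  event 4 (t=20: INC total by 10): total (absent) -> 10
  event 5 (t=30: DEC total by 1): total 10 -> 9
  event 6 (t=36: INC max by 12): total unchanged
  event 7 (t=39: SET count = 29): total unchanged
  event 8 (t=48: SET total = 48): total 9 -> 48
Final: total = 48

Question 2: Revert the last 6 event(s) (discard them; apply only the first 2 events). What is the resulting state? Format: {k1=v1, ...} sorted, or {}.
Answer: {max=3}

Derivation:
Keep first 2 events (discard last 6):
  after event 1 (t=7: INC max by 13): {max=13}
  after event 2 (t=11: SET max = 3): {max=3}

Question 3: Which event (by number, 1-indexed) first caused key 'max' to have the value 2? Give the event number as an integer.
Answer: 3

Derivation:
Looking for first event where max becomes 2:
  event 1: max = 13
  event 2: max = 3
  event 3: max 3 -> 2  <-- first match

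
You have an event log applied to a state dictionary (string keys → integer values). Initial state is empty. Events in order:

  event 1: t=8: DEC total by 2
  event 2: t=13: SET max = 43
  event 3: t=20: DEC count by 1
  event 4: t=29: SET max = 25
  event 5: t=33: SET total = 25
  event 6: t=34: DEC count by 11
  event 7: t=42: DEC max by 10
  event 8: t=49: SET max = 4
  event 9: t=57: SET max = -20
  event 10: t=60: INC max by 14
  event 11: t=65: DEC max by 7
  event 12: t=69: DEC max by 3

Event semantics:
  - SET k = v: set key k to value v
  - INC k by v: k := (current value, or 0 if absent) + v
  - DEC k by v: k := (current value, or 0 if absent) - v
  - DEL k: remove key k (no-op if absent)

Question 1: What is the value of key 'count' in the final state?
Answer: -12

Derivation:
Track key 'count' through all 12 events:
  event 1 (t=8: DEC total by 2): count unchanged
  event 2 (t=13: SET max = 43): count unchanged
  event 3 (t=20: DEC count by 1): count (absent) -> -1
  event 4 (t=29: SET max = 25): count unchanged
  event 5 (t=33: SET total = 25): count unchanged
  event 6 (t=34: DEC count by 11): count -1 -> -12
  event 7 (t=42: DEC max by 10): count unchanged
  event 8 (t=49: SET max = 4): count unchanged
  event 9 (t=57: SET max = -20): count unchanged
  event 10 (t=60: INC max by 14): count unchanged
  event 11 (t=65: DEC max by 7): count unchanged
  event 12 (t=69: DEC max by 3): count unchanged
Final: count = -12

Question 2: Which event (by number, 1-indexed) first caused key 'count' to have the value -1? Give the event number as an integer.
Answer: 3

Derivation:
Looking for first event where count becomes -1:
  event 3: count (absent) -> -1  <-- first match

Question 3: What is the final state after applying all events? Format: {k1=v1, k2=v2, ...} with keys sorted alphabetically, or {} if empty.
  after event 1 (t=8: DEC total by 2): {total=-2}
  after event 2 (t=13: SET max = 43): {max=43, total=-2}
  after event 3 (t=20: DEC count by 1): {count=-1, max=43, total=-2}
  after event 4 (t=29: SET max = 25): {count=-1, max=25, total=-2}
  after event 5 (t=33: SET total = 25): {count=-1, max=25, total=25}
  after event 6 (t=34: DEC count by 11): {count=-12, max=25, total=25}
  after event 7 (t=42: DEC max by 10): {count=-12, max=15, total=25}
  after event 8 (t=49: SET max = 4): {count=-12, max=4, total=25}
  after event 9 (t=57: SET max = -20): {count=-12, max=-20, total=25}
  after event 10 (t=60: INC max by 14): {count=-12, max=-6, total=25}
  after event 11 (t=65: DEC max by 7): {count=-12, max=-13, total=25}
  after event 12 (t=69: DEC max by 3): {count=-12, max=-16, total=25}

Answer: {count=-12, max=-16, total=25}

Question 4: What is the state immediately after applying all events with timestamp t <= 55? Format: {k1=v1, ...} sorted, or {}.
Answer: {count=-12, max=4, total=25}

Derivation:
Apply events with t <= 55 (8 events):
  after event 1 (t=8: DEC total by 2): {total=-2}
  after event 2 (t=13: SET max = 43): {max=43, total=-2}
  after event 3 (t=20: DEC count by 1): {count=-1, max=43, total=-2}
  after event 4 (t=29: SET max = 25): {count=-1, max=25, total=-2}
  after event 5 (t=33: SET total = 25): {count=-1, max=25, total=25}
  after event 6 (t=34: DEC count by 11): {count=-12, max=25, total=25}
  after event 7 (t=42: DEC max by 10): {count=-12, max=15, total=25}
  after event 8 (t=49: SET max = 4): {count=-12, max=4, total=25}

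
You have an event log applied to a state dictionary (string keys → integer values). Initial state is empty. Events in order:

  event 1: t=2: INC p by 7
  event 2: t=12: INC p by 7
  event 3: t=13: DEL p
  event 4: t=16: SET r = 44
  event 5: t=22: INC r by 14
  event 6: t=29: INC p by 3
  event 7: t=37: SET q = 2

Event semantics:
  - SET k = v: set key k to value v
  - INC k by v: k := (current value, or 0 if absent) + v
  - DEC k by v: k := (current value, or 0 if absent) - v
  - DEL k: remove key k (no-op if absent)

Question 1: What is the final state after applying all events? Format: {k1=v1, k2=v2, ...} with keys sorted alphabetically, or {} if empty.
  after event 1 (t=2: INC p by 7): {p=7}
  after event 2 (t=12: INC p by 7): {p=14}
  after event 3 (t=13: DEL p): {}
  after event 4 (t=16: SET r = 44): {r=44}
  after event 5 (t=22: INC r by 14): {r=58}
  after event 6 (t=29: INC p by 3): {p=3, r=58}
  after event 7 (t=37: SET q = 2): {p=3, q=2, r=58}

Answer: {p=3, q=2, r=58}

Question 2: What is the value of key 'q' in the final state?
Track key 'q' through all 7 events:
  event 1 (t=2: INC p by 7): q unchanged
  event 2 (t=12: INC p by 7): q unchanged
  event 3 (t=13: DEL p): q unchanged
  event 4 (t=16: SET r = 44): q unchanged
  event 5 (t=22: INC r by 14): q unchanged
  event 6 (t=29: INC p by 3): q unchanged
  event 7 (t=37: SET q = 2): q (absent) -> 2
Final: q = 2

Answer: 2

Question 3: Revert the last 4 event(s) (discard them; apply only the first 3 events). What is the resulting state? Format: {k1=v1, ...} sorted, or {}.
Keep first 3 events (discard last 4):
  after event 1 (t=2: INC p by 7): {p=7}
  after event 2 (t=12: INC p by 7): {p=14}
  after event 3 (t=13: DEL p): {}

Answer: {}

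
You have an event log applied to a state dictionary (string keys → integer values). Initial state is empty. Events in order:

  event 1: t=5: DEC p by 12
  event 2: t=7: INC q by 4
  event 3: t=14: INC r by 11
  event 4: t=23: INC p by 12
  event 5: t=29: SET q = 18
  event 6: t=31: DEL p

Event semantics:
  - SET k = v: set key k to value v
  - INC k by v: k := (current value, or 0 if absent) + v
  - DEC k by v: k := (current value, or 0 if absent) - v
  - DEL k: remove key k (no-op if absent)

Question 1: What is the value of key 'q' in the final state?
Answer: 18

Derivation:
Track key 'q' through all 6 events:
  event 1 (t=5: DEC p by 12): q unchanged
  event 2 (t=7: INC q by 4): q (absent) -> 4
  event 3 (t=14: INC r by 11): q unchanged
  event 4 (t=23: INC p by 12): q unchanged
  event 5 (t=29: SET q = 18): q 4 -> 18
  event 6 (t=31: DEL p): q unchanged
Final: q = 18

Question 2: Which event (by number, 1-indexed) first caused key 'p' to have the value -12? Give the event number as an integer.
Answer: 1

Derivation:
Looking for first event where p becomes -12:
  event 1: p (absent) -> -12  <-- first match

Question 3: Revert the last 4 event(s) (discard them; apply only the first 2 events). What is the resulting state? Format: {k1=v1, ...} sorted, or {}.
Keep first 2 events (discard last 4):
  after event 1 (t=5: DEC p by 12): {p=-12}
  after event 2 (t=7: INC q by 4): {p=-12, q=4}

Answer: {p=-12, q=4}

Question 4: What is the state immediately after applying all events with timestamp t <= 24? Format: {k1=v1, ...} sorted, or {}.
Apply events with t <= 24 (4 events):
  after event 1 (t=5: DEC p by 12): {p=-12}
  after event 2 (t=7: INC q by 4): {p=-12, q=4}
  after event 3 (t=14: INC r by 11): {p=-12, q=4, r=11}
  after event 4 (t=23: INC p by 12): {p=0, q=4, r=11}

Answer: {p=0, q=4, r=11}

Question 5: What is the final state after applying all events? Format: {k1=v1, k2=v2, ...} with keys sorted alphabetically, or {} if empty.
  after event 1 (t=5: DEC p by 12): {p=-12}
  after event 2 (t=7: INC q by 4): {p=-12, q=4}
  after event 3 (t=14: INC r by 11): {p=-12, q=4, r=11}
  after event 4 (t=23: INC p by 12): {p=0, q=4, r=11}
  after event 5 (t=29: SET q = 18): {p=0, q=18, r=11}
  after event 6 (t=31: DEL p): {q=18, r=11}

Answer: {q=18, r=11}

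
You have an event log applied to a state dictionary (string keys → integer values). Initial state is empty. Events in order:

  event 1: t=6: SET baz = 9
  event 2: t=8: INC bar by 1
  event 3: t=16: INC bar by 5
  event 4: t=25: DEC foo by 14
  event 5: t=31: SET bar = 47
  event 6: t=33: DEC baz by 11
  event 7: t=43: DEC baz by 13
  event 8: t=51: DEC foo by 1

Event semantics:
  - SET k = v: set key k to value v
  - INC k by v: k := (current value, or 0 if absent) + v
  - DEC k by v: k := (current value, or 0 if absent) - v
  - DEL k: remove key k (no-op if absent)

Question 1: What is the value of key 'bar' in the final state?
Answer: 47

Derivation:
Track key 'bar' through all 8 events:
  event 1 (t=6: SET baz = 9): bar unchanged
  event 2 (t=8: INC bar by 1): bar (absent) -> 1
  event 3 (t=16: INC bar by 5): bar 1 -> 6
  event 4 (t=25: DEC foo by 14): bar unchanged
  event 5 (t=31: SET bar = 47): bar 6 -> 47
  event 6 (t=33: DEC baz by 11): bar unchanged
  event 7 (t=43: DEC baz by 13): bar unchanged
  event 8 (t=51: DEC foo by 1): bar unchanged
Final: bar = 47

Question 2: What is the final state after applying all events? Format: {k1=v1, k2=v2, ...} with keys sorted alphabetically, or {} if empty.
Answer: {bar=47, baz=-15, foo=-15}

Derivation:
  after event 1 (t=6: SET baz = 9): {baz=9}
  after event 2 (t=8: INC bar by 1): {bar=1, baz=9}
  after event 3 (t=16: INC bar by 5): {bar=6, baz=9}
  after event 4 (t=25: DEC foo by 14): {bar=6, baz=9, foo=-14}
  after event 5 (t=31: SET bar = 47): {bar=47, baz=9, foo=-14}
  after event 6 (t=33: DEC baz by 11): {bar=47, baz=-2, foo=-14}
  after event 7 (t=43: DEC baz by 13): {bar=47, baz=-15, foo=-14}
  after event 8 (t=51: DEC foo by 1): {bar=47, baz=-15, foo=-15}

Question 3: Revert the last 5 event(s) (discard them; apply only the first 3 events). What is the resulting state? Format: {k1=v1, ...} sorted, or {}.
Answer: {bar=6, baz=9}

Derivation:
Keep first 3 events (discard last 5):
  after event 1 (t=6: SET baz = 9): {baz=9}
  after event 2 (t=8: INC bar by 1): {bar=1, baz=9}
  after event 3 (t=16: INC bar by 5): {bar=6, baz=9}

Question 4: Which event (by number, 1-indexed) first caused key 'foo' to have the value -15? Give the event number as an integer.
Looking for first event where foo becomes -15:
  event 4: foo = -14
  event 5: foo = -14
  event 6: foo = -14
  event 7: foo = -14
  event 8: foo -14 -> -15  <-- first match

Answer: 8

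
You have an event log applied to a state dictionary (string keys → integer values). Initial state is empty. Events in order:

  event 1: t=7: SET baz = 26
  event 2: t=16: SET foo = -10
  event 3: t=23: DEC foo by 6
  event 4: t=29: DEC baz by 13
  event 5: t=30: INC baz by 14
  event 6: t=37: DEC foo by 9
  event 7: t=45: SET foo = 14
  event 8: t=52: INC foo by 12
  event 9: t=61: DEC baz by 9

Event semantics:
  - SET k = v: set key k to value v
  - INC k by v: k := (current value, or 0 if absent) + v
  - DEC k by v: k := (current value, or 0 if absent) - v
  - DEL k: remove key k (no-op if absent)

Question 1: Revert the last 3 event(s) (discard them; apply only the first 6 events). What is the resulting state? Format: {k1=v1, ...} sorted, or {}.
Keep first 6 events (discard last 3):
  after event 1 (t=7: SET baz = 26): {baz=26}
  after event 2 (t=16: SET foo = -10): {baz=26, foo=-10}
  after event 3 (t=23: DEC foo by 6): {baz=26, foo=-16}
  after event 4 (t=29: DEC baz by 13): {baz=13, foo=-16}
  after event 5 (t=30: INC baz by 14): {baz=27, foo=-16}
  after event 6 (t=37: DEC foo by 9): {baz=27, foo=-25}

Answer: {baz=27, foo=-25}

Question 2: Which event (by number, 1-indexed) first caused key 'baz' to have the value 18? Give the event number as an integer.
Looking for first event where baz becomes 18:
  event 1: baz = 26
  event 2: baz = 26
  event 3: baz = 26
  event 4: baz = 13
  event 5: baz = 27
  event 6: baz = 27
  event 7: baz = 27
  event 8: baz = 27
  event 9: baz 27 -> 18  <-- first match

Answer: 9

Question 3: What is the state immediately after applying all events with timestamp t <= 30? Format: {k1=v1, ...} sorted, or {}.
Apply events with t <= 30 (5 events):
  after event 1 (t=7: SET baz = 26): {baz=26}
  after event 2 (t=16: SET foo = -10): {baz=26, foo=-10}
  after event 3 (t=23: DEC foo by 6): {baz=26, foo=-16}
  after event 4 (t=29: DEC baz by 13): {baz=13, foo=-16}
  after event 5 (t=30: INC baz by 14): {baz=27, foo=-16}

Answer: {baz=27, foo=-16}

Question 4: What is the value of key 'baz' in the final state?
Answer: 18

Derivation:
Track key 'baz' through all 9 events:
  event 1 (t=7: SET baz = 26): baz (absent) -> 26
  event 2 (t=16: SET foo = -10): baz unchanged
  event 3 (t=23: DEC foo by 6): baz unchanged
  event 4 (t=29: DEC baz by 13): baz 26 -> 13
  event 5 (t=30: INC baz by 14): baz 13 -> 27
  event 6 (t=37: DEC foo by 9): baz unchanged
  event 7 (t=45: SET foo = 14): baz unchanged
  event 8 (t=52: INC foo by 12): baz unchanged
  event 9 (t=61: DEC baz by 9): baz 27 -> 18
Final: baz = 18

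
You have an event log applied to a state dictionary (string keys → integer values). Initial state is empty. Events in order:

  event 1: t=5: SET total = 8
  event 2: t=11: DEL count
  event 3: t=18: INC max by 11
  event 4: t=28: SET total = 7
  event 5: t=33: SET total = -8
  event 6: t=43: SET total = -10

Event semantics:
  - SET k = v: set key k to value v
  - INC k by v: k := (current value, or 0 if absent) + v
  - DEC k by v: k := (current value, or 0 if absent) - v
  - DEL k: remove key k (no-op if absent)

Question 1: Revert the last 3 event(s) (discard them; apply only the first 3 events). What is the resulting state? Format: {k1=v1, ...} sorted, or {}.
Answer: {max=11, total=8}

Derivation:
Keep first 3 events (discard last 3):
  after event 1 (t=5: SET total = 8): {total=8}
  after event 2 (t=11: DEL count): {total=8}
  after event 3 (t=18: INC max by 11): {max=11, total=8}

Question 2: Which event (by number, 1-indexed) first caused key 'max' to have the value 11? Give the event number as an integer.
Answer: 3

Derivation:
Looking for first event where max becomes 11:
  event 3: max (absent) -> 11  <-- first match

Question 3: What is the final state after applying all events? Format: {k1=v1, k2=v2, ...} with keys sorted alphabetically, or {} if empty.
Answer: {max=11, total=-10}

Derivation:
  after event 1 (t=5: SET total = 8): {total=8}
  after event 2 (t=11: DEL count): {total=8}
  after event 3 (t=18: INC max by 11): {max=11, total=8}
  after event 4 (t=28: SET total = 7): {max=11, total=7}
  after event 5 (t=33: SET total = -8): {max=11, total=-8}
  after event 6 (t=43: SET total = -10): {max=11, total=-10}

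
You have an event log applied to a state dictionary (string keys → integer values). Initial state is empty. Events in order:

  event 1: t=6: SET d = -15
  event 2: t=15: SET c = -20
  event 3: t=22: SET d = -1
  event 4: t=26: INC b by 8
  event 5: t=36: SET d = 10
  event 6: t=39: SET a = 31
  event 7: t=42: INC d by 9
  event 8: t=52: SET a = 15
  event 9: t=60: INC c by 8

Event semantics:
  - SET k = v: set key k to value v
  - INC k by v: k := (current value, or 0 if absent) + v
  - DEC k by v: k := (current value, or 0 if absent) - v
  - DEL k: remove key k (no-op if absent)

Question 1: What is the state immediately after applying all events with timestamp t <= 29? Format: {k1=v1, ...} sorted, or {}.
Apply events with t <= 29 (4 events):
  after event 1 (t=6: SET d = -15): {d=-15}
  after event 2 (t=15: SET c = -20): {c=-20, d=-15}
  after event 3 (t=22: SET d = -1): {c=-20, d=-1}
  after event 4 (t=26: INC b by 8): {b=8, c=-20, d=-1}

Answer: {b=8, c=-20, d=-1}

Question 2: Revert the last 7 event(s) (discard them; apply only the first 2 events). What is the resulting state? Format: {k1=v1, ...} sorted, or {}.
Keep first 2 events (discard last 7):
  after event 1 (t=6: SET d = -15): {d=-15}
  after event 2 (t=15: SET c = -20): {c=-20, d=-15}

Answer: {c=-20, d=-15}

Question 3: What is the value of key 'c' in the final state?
Track key 'c' through all 9 events:
  event 1 (t=6: SET d = -15): c unchanged
  event 2 (t=15: SET c = -20): c (absent) -> -20
  event 3 (t=22: SET d = -1): c unchanged
  event 4 (t=26: INC b by 8): c unchanged
  event 5 (t=36: SET d = 10): c unchanged
  event 6 (t=39: SET a = 31): c unchanged
  event 7 (t=42: INC d by 9): c unchanged
  event 8 (t=52: SET a = 15): c unchanged
  event 9 (t=60: INC c by 8): c -20 -> -12
Final: c = -12

Answer: -12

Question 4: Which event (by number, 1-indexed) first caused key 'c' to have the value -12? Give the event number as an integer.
Looking for first event where c becomes -12:
  event 2: c = -20
  event 3: c = -20
  event 4: c = -20
  event 5: c = -20
  event 6: c = -20
  event 7: c = -20
  event 8: c = -20
  event 9: c -20 -> -12  <-- first match

Answer: 9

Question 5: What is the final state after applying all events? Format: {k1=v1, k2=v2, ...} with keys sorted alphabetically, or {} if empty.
Answer: {a=15, b=8, c=-12, d=19}

Derivation:
  after event 1 (t=6: SET d = -15): {d=-15}
  after event 2 (t=15: SET c = -20): {c=-20, d=-15}
  after event 3 (t=22: SET d = -1): {c=-20, d=-1}
  after event 4 (t=26: INC b by 8): {b=8, c=-20, d=-1}
  after event 5 (t=36: SET d = 10): {b=8, c=-20, d=10}
  after event 6 (t=39: SET a = 31): {a=31, b=8, c=-20, d=10}
  after event 7 (t=42: INC d by 9): {a=31, b=8, c=-20, d=19}
  after event 8 (t=52: SET a = 15): {a=15, b=8, c=-20, d=19}
  after event 9 (t=60: INC c by 8): {a=15, b=8, c=-12, d=19}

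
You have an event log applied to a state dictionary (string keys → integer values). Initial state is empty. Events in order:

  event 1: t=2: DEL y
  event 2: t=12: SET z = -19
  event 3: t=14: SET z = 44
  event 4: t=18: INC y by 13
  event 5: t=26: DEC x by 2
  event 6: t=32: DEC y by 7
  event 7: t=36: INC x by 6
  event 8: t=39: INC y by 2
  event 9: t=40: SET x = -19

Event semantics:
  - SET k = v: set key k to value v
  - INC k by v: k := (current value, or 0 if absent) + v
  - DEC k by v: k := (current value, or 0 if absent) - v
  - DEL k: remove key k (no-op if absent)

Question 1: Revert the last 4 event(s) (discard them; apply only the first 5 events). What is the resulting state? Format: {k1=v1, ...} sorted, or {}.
Answer: {x=-2, y=13, z=44}

Derivation:
Keep first 5 events (discard last 4):
  after event 1 (t=2: DEL y): {}
  after event 2 (t=12: SET z = -19): {z=-19}
  after event 3 (t=14: SET z = 44): {z=44}
  after event 4 (t=18: INC y by 13): {y=13, z=44}
  after event 5 (t=26: DEC x by 2): {x=-2, y=13, z=44}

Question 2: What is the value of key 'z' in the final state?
Track key 'z' through all 9 events:
  event 1 (t=2: DEL y): z unchanged
  event 2 (t=12: SET z = -19): z (absent) -> -19
  event 3 (t=14: SET z = 44): z -19 -> 44
  event 4 (t=18: INC y by 13): z unchanged
  event 5 (t=26: DEC x by 2): z unchanged
  event 6 (t=32: DEC y by 7): z unchanged
  event 7 (t=36: INC x by 6): z unchanged
  event 8 (t=39: INC y by 2): z unchanged
  event 9 (t=40: SET x = -19): z unchanged
Final: z = 44

Answer: 44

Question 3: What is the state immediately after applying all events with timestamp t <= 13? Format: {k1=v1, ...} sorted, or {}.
Apply events with t <= 13 (2 events):
  after event 1 (t=2: DEL y): {}
  after event 2 (t=12: SET z = -19): {z=-19}

Answer: {z=-19}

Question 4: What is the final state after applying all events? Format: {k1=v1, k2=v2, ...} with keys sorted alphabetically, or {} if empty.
Answer: {x=-19, y=8, z=44}

Derivation:
  after event 1 (t=2: DEL y): {}
  after event 2 (t=12: SET z = -19): {z=-19}
  after event 3 (t=14: SET z = 44): {z=44}
  after event 4 (t=18: INC y by 13): {y=13, z=44}
  after event 5 (t=26: DEC x by 2): {x=-2, y=13, z=44}
  after event 6 (t=32: DEC y by 7): {x=-2, y=6, z=44}
  after event 7 (t=36: INC x by 6): {x=4, y=6, z=44}
  after event 8 (t=39: INC y by 2): {x=4, y=8, z=44}
  after event 9 (t=40: SET x = -19): {x=-19, y=8, z=44}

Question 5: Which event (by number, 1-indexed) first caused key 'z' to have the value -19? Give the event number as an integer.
Looking for first event where z becomes -19:
  event 2: z (absent) -> -19  <-- first match

Answer: 2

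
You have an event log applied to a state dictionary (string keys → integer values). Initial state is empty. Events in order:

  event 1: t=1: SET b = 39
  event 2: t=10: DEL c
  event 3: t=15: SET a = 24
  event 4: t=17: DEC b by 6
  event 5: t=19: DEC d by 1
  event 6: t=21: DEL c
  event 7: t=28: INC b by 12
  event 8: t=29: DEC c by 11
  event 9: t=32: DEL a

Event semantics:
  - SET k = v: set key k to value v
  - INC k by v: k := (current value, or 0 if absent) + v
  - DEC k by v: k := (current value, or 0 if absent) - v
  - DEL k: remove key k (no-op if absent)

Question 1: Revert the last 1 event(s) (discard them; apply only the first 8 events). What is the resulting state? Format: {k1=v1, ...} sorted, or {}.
Keep first 8 events (discard last 1):
  after event 1 (t=1: SET b = 39): {b=39}
  after event 2 (t=10: DEL c): {b=39}
  after event 3 (t=15: SET a = 24): {a=24, b=39}
  after event 4 (t=17: DEC b by 6): {a=24, b=33}
  after event 5 (t=19: DEC d by 1): {a=24, b=33, d=-1}
  after event 6 (t=21: DEL c): {a=24, b=33, d=-1}
  after event 7 (t=28: INC b by 12): {a=24, b=45, d=-1}
  after event 8 (t=29: DEC c by 11): {a=24, b=45, c=-11, d=-1}

Answer: {a=24, b=45, c=-11, d=-1}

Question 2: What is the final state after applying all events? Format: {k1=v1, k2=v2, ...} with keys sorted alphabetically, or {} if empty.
Answer: {b=45, c=-11, d=-1}

Derivation:
  after event 1 (t=1: SET b = 39): {b=39}
  after event 2 (t=10: DEL c): {b=39}
  after event 3 (t=15: SET a = 24): {a=24, b=39}
  after event 4 (t=17: DEC b by 6): {a=24, b=33}
  after event 5 (t=19: DEC d by 1): {a=24, b=33, d=-1}
  after event 6 (t=21: DEL c): {a=24, b=33, d=-1}
  after event 7 (t=28: INC b by 12): {a=24, b=45, d=-1}
  after event 8 (t=29: DEC c by 11): {a=24, b=45, c=-11, d=-1}
  after event 9 (t=32: DEL a): {b=45, c=-11, d=-1}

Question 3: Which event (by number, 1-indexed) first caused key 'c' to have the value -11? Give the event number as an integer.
Answer: 8

Derivation:
Looking for first event where c becomes -11:
  event 8: c (absent) -> -11  <-- first match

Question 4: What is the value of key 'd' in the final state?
Answer: -1

Derivation:
Track key 'd' through all 9 events:
  event 1 (t=1: SET b = 39): d unchanged
  event 2 (t=10: DEL c): d unchanged
  event 3 (t=15: SET a = 24): d unchanged
  event 4 (t=17: DEC b by 6): d unchanged
  event 5 (t=19: DEC d by 1): d (absent) -> -1
  event 6 (t=21: DEL c): d unchanged
  event 7 (t=28: INC b by 12): d unchanged
  event 8 (t=29: DEC c by 11): d unchanged
  event 9 (t=32: DEL a): d unchanged
Final: d = -1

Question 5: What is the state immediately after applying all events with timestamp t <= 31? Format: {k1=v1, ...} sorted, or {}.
Answer: {a=24, b=45, c=-11, d=-1}

Derivation:
Apply events with t <= 31 (8 events):
  after event 1 (t=1: SET b = 39): {b=39}
  after event 2 (t=10: DEL c): {b=39}
  after event 3 (t=15: SET a = 24): {a=24, b=39}
  after event 4 (t=17: DEC b by 6): {a=24, b=33}
  after event 5 (t=19: DEC d by 1): {a=24, b=33, d=-1}
  after event 6 (t=21: DEL c): {a=24, b=33, d=-1}
  after event 7 (t=28: INC b by 12): {a=24, b=45, d=-1}
  after event 8 (t=29: DEC c by 11): {a=24, b=45, c=-11, d=-1}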